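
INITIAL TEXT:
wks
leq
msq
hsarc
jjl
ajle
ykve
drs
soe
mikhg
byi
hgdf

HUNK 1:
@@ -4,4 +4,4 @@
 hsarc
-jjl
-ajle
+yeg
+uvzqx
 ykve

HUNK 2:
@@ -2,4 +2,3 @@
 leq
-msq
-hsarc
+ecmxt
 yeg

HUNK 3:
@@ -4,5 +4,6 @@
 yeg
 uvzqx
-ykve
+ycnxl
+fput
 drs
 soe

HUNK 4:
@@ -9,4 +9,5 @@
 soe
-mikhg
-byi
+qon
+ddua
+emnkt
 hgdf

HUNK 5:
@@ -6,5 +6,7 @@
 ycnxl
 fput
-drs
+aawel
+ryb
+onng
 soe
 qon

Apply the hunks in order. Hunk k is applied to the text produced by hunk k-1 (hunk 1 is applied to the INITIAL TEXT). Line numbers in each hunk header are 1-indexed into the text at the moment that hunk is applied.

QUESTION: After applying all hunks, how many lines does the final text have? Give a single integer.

Hunk 1: at line 4 remove [jjl,ajle] add [yeg,uvzqx] -> 12 lines: wks leq msq hsarc yeg uvzqx ykve drs soe mikhg byi hgdf
Hunk 2: at line 2 remove [msq,hsarc] add [ecmxt] -> 11 lines: wks leq ecmxt yeg uvzqx ykve drs soe mikhg byi hgdf
Hunk 3: at line 4 remove [ykve] add [ycnxl,fput] -> 12 lines: wks leq ecmxt yeg uvzqx ycnxl fput drs soe mikhg byi hgdf
Hunk 4: at line 9 remove [mikhg,byi] add [qon,ddua,emnkt] -> 13 lines: wks leq ecmxt yeg uvzqx ycnxl fput drs soe qon ddua emnkt hgdf
Hunk 5: at line 6 remove [drs] add [aawel,ryb,onng] -> 15 lines: wks leq ecmxt yeg uvzqx ycnxl fput aawel ryb onng soe qon ddua emnkt hgdf
Final line count: 15

Answer: 15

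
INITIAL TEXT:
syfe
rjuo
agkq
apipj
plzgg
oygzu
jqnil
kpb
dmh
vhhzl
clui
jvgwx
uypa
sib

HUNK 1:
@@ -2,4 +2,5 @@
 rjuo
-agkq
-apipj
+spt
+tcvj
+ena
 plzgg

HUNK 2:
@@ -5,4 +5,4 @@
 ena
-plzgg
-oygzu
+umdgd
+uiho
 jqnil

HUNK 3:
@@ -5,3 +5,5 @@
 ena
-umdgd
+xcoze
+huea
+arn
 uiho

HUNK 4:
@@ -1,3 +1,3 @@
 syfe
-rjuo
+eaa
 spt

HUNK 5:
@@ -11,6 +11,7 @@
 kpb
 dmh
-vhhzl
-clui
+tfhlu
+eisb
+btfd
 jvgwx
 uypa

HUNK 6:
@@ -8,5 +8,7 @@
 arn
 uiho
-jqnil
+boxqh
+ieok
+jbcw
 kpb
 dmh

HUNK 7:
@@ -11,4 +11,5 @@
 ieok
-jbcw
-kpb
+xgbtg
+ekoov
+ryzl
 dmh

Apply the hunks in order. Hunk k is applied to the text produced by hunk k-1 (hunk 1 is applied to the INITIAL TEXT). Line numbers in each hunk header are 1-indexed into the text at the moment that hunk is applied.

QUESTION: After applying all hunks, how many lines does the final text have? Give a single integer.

Answer: 21

Derivation:
Hunk 1: at line 2 remove [agkq,apipj] add [spt,tcvj,ena] -> 15 lines: syfe rjuo spt tcvj ena plzgg oygzu jqnil kpb dmh vhhzl clui jvgwx uypa sib
Hunk 2: at line 5 remove [plzgg,oygzu] add [umdgd,uiho] -> 15 lines: syfe rjuo spt tcvj ena umdgd uiho jqnil kpb dmh vhhzl clui jvgwx uypa sib
Hunk 3: at line 5 remove [umdgd] add [xcoze,huea,arn] -> 17 lines: syfe rjuo spt tcvj ena xcoze huea arn uiho jqnil kpb dmh vhhzl clui jvgwx uypa sib
Hunk 4: at line 1 remove [rjuo] add [eaa] -> 17 lines: syfe eaa spt tcvj ena xcoze huea arn uiho jqnil kpb dmh vhhzl clui jvgwx uypa sib
Hunk 5: at line 11 remove [vhhzl,clui] add [tfhlu,eisb,btfd] -> 18 lines: syfe eaa spt tcvj ena xcoze huea arn uiho jqnil kpb dmh tfhlu eisb btfd jvgwx uypa sib
Hunk 6: at line 8 remove [jqnil] add [boxqh,ieok,jbcw] -> 20 lines: syfe eaa spt tcvj ena xcoze huea arn uiho boxqh ieok jbcw kpb dmh tfhlu eisb btfd jvgwx uypa sib
Hunk 7: at line 11 remove [jbcw,kpb] add [xgbtg,ekoov,ryzl] -> 21 lines: syfe eaa spt tcvj ena xcoze huea arn uiho boxqh ieok xgbtg ekoov ryzl dmh tfhlu eisb btfd jvgwx uypa sib
Final line count: 21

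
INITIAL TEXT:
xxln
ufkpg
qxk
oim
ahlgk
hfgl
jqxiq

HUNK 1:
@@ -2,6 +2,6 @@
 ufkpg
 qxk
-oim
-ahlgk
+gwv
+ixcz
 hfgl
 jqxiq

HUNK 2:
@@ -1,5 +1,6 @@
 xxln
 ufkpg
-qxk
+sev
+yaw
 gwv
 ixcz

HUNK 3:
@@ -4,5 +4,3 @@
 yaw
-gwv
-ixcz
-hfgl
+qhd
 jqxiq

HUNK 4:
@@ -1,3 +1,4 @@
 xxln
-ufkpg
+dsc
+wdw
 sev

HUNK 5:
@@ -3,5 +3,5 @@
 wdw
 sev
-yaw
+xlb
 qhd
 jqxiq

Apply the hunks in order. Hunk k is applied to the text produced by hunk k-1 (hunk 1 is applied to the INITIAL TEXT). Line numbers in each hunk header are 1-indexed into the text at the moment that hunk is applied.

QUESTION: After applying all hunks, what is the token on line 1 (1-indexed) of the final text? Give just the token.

Answer: xxln

Derivation:
Hunk 1: at line 2 remove [oim,ahlgk] add [gwv,ixcz] -> 7 lines: xxln ufkpg qxk gwv ixcz hfgl jqxiq
Hunk 2: at line 1 remove [qxk] add [sev,yaw] -> 8 lines: xxln ufkpg sev yaw gwv ixcz hfgl jqxiq
Hunk 3: at line 4 remove [gwv,ixcz,hfgl] add [qhd] -> 6 lines: xxln ufkpg sev yaw qhd jqxiq
Hunk 4: at line 1 remove [ufkpg] add [dsc,wdw] -> 7 lines: xxln dsc wdw sev yaw qhd jqxiq
Hunk 5: at line 3 remove [yaw] add [xlb] -> 7 lines: xxln dsc wdw sev xlb qhd jqxiq
Final line 1: xxln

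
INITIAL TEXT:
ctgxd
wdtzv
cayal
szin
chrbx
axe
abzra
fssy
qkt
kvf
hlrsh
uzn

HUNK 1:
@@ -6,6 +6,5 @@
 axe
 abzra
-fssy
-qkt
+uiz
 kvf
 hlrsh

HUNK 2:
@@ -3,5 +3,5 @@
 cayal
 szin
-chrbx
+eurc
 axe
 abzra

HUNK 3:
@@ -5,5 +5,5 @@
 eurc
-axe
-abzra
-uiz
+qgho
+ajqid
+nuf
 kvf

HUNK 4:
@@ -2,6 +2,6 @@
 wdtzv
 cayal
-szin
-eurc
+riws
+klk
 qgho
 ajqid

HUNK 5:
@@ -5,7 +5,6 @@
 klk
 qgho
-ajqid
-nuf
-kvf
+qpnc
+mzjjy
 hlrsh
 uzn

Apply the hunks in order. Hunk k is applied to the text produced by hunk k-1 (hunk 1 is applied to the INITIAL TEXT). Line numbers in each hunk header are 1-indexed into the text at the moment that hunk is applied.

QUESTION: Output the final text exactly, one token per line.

Hunk 1: at line 6 remove [fssy,qkt] add [uiz] -> 11 lines: ctgxd wdtzv cayal szin chrbx axe abzra uiz kvf hlrsh uzn
Hunk 2: at line 3 remove [chrbx] add [eurc] -> 11 lines: ctgxd wdtzv cayal szin eurc axe abzra uiz kvf hlrsh uzn
Hunk 3: at line 5 remove [axe,abzra,uiz] add [qgho,ajqid,nuf] -> 11 lines: ctgxd wdtzv cayal szin eurc qgho ajqid nuf kvf hlrsh uzn
Hunk 4: at line 2 remove [szin,eurc] add [riws,klk] -> 11 lines: ctgxd wdtzv cayal riws klk qgho ajqid nuf kvf hlrsh uzn
Hunk 5: at line 5 remove [ajqid,nuf,kvf] add [qpnc,mzjjy] -> 10 lines: ctgxd wdtzv cayal riws klk qgho qpnc mzjjy hlrsh uzn

Answer: ctgxd
wdtzv
cayal
riws
klk
qgho
qpnc
mzjjy
hlrsh
uzn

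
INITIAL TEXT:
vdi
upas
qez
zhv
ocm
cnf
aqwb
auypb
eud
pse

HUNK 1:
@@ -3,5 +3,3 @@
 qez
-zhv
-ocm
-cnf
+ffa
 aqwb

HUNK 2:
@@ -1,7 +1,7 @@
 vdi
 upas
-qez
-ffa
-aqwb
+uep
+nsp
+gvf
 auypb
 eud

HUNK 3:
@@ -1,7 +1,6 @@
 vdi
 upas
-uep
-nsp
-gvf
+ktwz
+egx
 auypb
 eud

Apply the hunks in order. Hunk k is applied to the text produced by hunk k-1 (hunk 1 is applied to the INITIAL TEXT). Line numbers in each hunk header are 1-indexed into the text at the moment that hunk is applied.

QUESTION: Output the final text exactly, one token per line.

Answer: vdi
upas
ktwz
egx
auypb
eud
pse

Derivation:
Hunk 1: at line 3 remove [zhv,ocm,cnf] add [ffa] -> 8 lines: vdi upas qez ffa aqwb auypb eud pse
Hunk 2: at line 1 remove [qez,ffa,aqwb] add [uep,nsp,gvf] -> 8 lines: vdi upas uep nsp gvf auypb eud pse
Hunk 3: at line 1 remove [uep,nsp,gvf] add [ktwz,egx] -> 7 lines: vdi upas ktwz egx auypb eud pse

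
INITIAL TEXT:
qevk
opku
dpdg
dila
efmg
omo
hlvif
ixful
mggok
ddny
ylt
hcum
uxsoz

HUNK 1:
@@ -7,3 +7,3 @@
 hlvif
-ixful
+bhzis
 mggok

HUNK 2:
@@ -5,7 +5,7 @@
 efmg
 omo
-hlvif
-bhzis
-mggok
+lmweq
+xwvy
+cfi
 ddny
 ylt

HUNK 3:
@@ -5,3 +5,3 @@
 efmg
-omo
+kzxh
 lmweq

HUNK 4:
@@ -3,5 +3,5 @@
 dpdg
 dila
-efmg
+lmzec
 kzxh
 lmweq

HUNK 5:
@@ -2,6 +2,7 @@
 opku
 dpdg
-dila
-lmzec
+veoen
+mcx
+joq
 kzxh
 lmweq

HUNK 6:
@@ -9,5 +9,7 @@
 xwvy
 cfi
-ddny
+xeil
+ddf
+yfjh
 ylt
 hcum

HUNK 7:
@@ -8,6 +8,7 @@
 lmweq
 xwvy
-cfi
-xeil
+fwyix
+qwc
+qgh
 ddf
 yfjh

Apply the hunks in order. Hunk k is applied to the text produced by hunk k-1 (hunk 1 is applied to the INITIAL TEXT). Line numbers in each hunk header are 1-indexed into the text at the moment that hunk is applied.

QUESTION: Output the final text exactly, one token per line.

Hunk 1: at line 7 remove [ixful] add [bhzis] -> 13 lines: qevk opku dpdg dila efmg omo hlvif bhzis mggok ddny ylt hcum uxsoz
Hunk 2: at line 5 remove [hlvif,bhzis,mggok] add [lmweq,xwvy,cfi] -> 13 lines: qevk opku dpdg dila efmg omo lmweq xwvy cfi ddny ylt hcum uxsoz
Hunk 3: at line 5 remove [omo] add [kzxh] -> 13 lines: qevk opku dpdg dila efmg kzxh lmweq xwvy cfi ddny ylt hcum uxsoz
Hunk 4: at line 3 remove [efmg] add [lmzec] -> 13 lines: qevk opku dpdg dila lmzec kzxh lmweq xwvy cfi ddny ylt hcum uxsoz
Hunk 5: at line 2 remove [dila,lmzec] add [veoen,mcx,joq] -> 14 lines: qevk opku dpdg veoen mcx joq kzxh lmweq xwvy cfi ddny ylt hcum uxsoz
Hunk 6: at line 9 remove [ddny] add [xeil,ddf,yfjh] -> 16 lines: qevk opku dpdg veoen mcx joq kzxh lmweq xwvy cfi xeil ddf yfjh ylt hcum uxsoz
Hunk 7: at line 8 remove [cfi,xeil] add [fwyix,qwc,qgh] -> 17 lines: qevk opku dpdg veoen mcx joq kzxh lmweq xwvy fwyix qwc qgh ddf yfjh ylt hcum uxsoz

Answer: qevk
opku
dpdg
veoen
mcx
joq
kzxh
lmweq
xwvy
fwyix
qwc
qgh
ddf
yfjh
ylt
hcum
uxsoz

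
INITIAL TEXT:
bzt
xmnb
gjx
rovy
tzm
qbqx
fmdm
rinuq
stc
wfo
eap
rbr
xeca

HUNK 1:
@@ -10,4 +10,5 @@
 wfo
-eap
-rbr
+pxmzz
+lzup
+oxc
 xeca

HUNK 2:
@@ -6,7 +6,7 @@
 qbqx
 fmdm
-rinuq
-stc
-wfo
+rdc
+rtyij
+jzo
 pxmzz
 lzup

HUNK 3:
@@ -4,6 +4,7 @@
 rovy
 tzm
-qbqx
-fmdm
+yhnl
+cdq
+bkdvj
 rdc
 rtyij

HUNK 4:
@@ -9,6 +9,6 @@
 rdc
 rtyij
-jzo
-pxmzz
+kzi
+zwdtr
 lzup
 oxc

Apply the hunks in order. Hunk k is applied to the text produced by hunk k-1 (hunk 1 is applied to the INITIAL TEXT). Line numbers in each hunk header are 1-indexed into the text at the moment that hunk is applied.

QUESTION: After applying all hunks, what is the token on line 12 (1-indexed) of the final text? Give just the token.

Answer: zwdtr

Derivation:
Hunk 1: at line 10 remove [eap,rbr] add [pxmzz,lzup,oxc] -> 14 lines: bzt xmnb gjx rovy tzm qbqx fmdm rinuq stc wfo pxmzz lzup oxc xeca
Hunk 2: at line 6 remove [rinuq,stc,wfo] add [rdc,rtyij,jzo] -> 14 lines: bzt xmnb gjx rovy tzm qbqx fmdm rdc rtyij jzo pxmzz lzup oxc xeca
Hunk 3: at line 4 remove [qbqx,fmdm] add [yhnl,cdq,bkdvj] -> 15 lines: bzt xmnb gjx rovy tzm yhnl cdq bkdvj rdc rtyij jzo pxmzz lzup oxc xeca
Hunk 4: at line 9 remove [jzo,pxmzz] add [kzi,zwdtr] -> 15 lines: bzt xmnb gjx rovy tzm yhnl cdq bkdvj rdc rtyij kzi zwdtr lzup oxc xeca
Final line 12: zwdtr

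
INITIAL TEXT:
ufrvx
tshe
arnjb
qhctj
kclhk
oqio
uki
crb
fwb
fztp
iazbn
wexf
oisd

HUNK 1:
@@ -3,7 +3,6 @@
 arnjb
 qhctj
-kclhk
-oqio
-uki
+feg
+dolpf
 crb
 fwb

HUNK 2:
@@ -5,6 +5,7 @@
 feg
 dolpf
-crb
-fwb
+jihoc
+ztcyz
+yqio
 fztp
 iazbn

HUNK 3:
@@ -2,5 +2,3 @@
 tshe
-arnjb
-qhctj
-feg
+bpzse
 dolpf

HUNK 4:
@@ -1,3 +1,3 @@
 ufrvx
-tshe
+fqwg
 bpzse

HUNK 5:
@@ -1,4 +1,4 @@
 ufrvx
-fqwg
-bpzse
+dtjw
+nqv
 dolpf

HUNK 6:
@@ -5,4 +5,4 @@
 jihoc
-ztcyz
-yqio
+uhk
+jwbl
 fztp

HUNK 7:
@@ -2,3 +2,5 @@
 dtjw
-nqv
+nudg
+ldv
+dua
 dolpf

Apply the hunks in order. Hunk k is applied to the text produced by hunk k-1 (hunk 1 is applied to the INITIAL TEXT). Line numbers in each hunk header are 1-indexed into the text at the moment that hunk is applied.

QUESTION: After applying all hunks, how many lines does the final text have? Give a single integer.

Hunk 1: at line 3 remove [kclhk,oqio,uki] add [feg,dolpf] -> 12 lines: ufrvx tshe arnjb qhctj feg dolpf crb fwb fztp iazbn wexf oisd
Hunk 2: at line 5 remove [crb,fwb] add [jihoc,ztcyz,yqio] -> 13 lines: ufrvx tshe arnjb qhctj feg dolpf jihoc ztcyz yqio fztp iazbn wexf oisd
Hunk 3: at line 2 remove [arnjb,qhctj,feg] add [bpzse] -> 11 lines: ufrvx tshe bpzse dolpf jihoc ztcyz yqio fztp iazbn wexf oisd
Hunk 4: at line 1 remove [tshe] add [fqwg] -> 11 lines: ufrvx fqwg bpzse dolpf jihoc ztcyz yqio fztp iazbn wexf oisd
Hunk 5: at line 1 remove [fqwg,bpzse] add [dtjw,nqv] -> 11 lines: ufrvx dtjw nqv dolpf jihoc ztcyz yqio fztp iazbn wexf oisd
Hunk 6: at line 5 remove [ztcyz,yqio] add [uhk,jwbl] -> 11 lines: ufrvx dtjw nqv dolpf jihoc uhk jwbl fztp iazbn wexf oisd
Hunk 7: at line 2 remove [nqv] add [nudg,ldv,dua] -> 13 lines: ufrvx dtjw nudg ldv dua dolpf jihoc uhk jwbl fztp iazbn wexf oisd
Final line count: 13

Answer: 13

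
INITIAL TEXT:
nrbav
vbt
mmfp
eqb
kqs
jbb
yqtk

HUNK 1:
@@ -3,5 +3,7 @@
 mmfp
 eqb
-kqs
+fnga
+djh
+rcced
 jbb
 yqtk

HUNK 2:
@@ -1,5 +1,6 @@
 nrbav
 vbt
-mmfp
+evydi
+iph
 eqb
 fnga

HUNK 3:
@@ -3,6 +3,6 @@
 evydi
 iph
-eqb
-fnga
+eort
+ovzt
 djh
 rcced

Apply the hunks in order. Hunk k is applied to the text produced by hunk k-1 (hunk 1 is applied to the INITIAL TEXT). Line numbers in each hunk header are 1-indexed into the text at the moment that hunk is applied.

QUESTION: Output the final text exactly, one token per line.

Answer: nrbav
vbt
evydi
iph
eort
ovzt
djh
rcced
jbb
yqtk

Derivation:
Hunk 1: at line 3 remove [kqs] add [fnga,djh,rcced] -> 9 lines: nrbav vbt mmfp eqb fnga djh rcced jbb yqtk
Hunk 2: at line 1 remove [mmfp] add [evydi,iph] -> 10 lines: nrbav vbt evydi iph eqb fnga djh rcced jbb yqtk
Hunk 3: at line 3 remove [eqb,fnga] add [eort,ovzt] -> 10 lines: nrbav vbt evydi iph eort ovzt djh rcced jbb yqtk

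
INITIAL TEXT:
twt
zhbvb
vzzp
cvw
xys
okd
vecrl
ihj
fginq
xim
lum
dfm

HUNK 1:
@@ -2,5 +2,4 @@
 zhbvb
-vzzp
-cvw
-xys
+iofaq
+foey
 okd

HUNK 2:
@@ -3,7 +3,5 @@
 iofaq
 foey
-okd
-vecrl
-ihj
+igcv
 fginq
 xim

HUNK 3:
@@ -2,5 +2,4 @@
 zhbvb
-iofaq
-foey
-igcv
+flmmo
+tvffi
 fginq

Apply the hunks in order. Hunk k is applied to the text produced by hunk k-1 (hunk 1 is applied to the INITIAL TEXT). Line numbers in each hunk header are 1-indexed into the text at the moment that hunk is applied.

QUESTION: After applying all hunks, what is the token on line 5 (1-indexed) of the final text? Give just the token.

Answer: fginq

Derivation:
Hunk 1: at line 2 remove [vzzp,cvw,xys] add [iofaq,foey] -> 11 lines: twt zhbvb iofaq foey okd vecrl ihj fginq xim lum dfm
Hunk 2: at line 3 remove [okd,vecrl,ihj] add [igcv] -> 9 lines: twt zhbvb iofaq foey igcv fginq xim lum dfm
Hunk 3: at line 2 remove [iofaq,foey,igcv] add [flmmo,tvffi] -> 8 lines: twt zhbvb flmmo tvffi fginq xim lum dfm
Final line 5: fginq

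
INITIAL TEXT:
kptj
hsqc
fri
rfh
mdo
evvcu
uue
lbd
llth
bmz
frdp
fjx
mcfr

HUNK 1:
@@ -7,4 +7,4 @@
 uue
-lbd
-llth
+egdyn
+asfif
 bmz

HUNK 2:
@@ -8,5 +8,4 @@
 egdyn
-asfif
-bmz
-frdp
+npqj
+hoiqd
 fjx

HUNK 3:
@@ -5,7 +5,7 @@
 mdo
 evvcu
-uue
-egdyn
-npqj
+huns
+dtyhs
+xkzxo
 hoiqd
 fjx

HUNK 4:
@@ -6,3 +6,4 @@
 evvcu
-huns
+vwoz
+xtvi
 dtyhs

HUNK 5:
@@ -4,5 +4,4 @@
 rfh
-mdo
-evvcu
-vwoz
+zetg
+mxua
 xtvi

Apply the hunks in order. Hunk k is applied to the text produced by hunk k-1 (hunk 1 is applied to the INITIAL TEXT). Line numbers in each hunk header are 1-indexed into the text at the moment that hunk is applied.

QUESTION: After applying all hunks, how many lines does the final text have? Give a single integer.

Answer: 12

Derivation:
Hunk 1: at line 7 remove [lbd,llth] add [egdyn,asfif] -> 13 lines: kptj hsqc fri rfh mdo evvcu uue egdyn asfif bmz frdp fjx mcfr
Hunk 2: at line 8 remove [asfif,bmz,frdp] add [npqj,hoiqd] -> 12 lines: kptj hsqc fri rfh mdo evvcu uue egdyn npqj hoiqd fjx mcfr
Hunk 3: at line 5 remove [uue,egdyn,npqj] add [huns,dtyhs,xkzxo] -> 12 lines: kptj hsqc fri rfh mdo evvcu huns dtyhs xkzxo hoiqd fjx mcfr
Hunk 4: at line 6 remove [huns] add [vwoz,xtvi] -> 13 lines: kptj hsqc fri rfh mdo evvcu vwoz xtvi dtyhs xkzxo hoiqd fjx mcfr
Hunk 5: at line 4 remove [mdo,evvcu,vwoz] add [zetg,mxua] -> 12 lines: kptj hsqc fri rfh zetg mxua xtvi dtyhs xkzxo hoiqd fjx mcfr
Final line count: 12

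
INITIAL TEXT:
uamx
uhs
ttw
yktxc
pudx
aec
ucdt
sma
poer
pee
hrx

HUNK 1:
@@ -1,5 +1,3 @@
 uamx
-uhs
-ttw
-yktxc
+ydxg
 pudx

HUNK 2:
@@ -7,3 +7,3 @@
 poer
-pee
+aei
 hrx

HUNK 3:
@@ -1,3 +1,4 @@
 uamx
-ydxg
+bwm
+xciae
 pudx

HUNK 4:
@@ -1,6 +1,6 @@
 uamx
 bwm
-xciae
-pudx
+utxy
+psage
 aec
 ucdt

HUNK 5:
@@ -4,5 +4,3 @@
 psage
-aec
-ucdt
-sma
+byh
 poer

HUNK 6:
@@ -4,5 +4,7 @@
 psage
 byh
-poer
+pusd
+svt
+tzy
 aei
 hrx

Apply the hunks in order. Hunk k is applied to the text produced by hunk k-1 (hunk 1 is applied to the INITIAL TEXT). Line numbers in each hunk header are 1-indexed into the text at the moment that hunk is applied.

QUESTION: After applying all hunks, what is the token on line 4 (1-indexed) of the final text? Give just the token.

Hunk 1: at line 1 remove [uhs,ttw,yktxc] add [ydxg] -> 9 lines: uamx ydxg pudx aec ucdt sma poer pee hrx
Hunk 2: at line 7 remove [pee] add [aei] -> 9 lines: uamx ydxg pudx aec ucdt sma poer aei hrx
Hunk 3: at line 1 remove [ydxg] add [bwm,xciae] -> 10 lines: uamx bwm xciae pudx aec ucdt sma poer aei hrx
Hunk 4: at line 1 remove [xciae,pudx] add [utxy,psage] -> 10 lines: uamx bwm utxy psage aec ucdt sma poer aei hrx
Hunk 5: at line 4 remove [aec,ucdt,sma] add [byh] -> 8 lines: uamx bwm utxy psage byh poer aei hrx
Hunk 6: at line 4 remove [poer] add [pusd,svt,tzy] -> 10 lines: uamx bwm utxy psage byh pusd svt tzy aei hrx
Final line 4: psage

Answer: psage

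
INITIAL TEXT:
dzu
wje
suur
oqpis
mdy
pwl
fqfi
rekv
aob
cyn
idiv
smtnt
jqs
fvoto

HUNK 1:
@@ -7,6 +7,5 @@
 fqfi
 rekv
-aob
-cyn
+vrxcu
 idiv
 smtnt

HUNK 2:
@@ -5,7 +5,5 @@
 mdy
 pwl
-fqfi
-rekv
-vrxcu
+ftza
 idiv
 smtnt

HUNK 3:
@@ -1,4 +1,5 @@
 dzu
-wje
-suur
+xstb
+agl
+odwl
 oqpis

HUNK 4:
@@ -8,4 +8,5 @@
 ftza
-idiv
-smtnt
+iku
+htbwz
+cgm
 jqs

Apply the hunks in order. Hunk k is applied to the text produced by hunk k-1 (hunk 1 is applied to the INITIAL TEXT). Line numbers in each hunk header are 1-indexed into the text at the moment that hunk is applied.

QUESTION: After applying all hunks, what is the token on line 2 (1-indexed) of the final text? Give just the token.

Hunk 1: at line 7 remove [aob,cyn] add [vrxcu] -> 13 lines: dzu wje suur oqpis mdy pwl fqfi rekv vrxcu idiv smtnt jqs fvoto
Hunk 2: at line 5 remove [fqfi,rekv,vrxcu] add [ftza] -> 11 lines: dzu wje suur oqpis mdy pwl ftza idiv smtnt jqs fvoto
Hunk 3: at line 1 remove [wje,suur] add [xstb,agl,odwl] -> 12 lines: dzu xstb agl odwl oqpis mdy pwl ftza idiv smtnt jqs fvoto
Hunk 4: at line 8 remove [idiv,smtnt] add [iku,htbwz,cgm] -> 13 lines: dzu xstb agl odwl oqpis mdy pwl ftza iku htbwz cgm jqs fvoto
Final line 2: xstb

Answer: xstb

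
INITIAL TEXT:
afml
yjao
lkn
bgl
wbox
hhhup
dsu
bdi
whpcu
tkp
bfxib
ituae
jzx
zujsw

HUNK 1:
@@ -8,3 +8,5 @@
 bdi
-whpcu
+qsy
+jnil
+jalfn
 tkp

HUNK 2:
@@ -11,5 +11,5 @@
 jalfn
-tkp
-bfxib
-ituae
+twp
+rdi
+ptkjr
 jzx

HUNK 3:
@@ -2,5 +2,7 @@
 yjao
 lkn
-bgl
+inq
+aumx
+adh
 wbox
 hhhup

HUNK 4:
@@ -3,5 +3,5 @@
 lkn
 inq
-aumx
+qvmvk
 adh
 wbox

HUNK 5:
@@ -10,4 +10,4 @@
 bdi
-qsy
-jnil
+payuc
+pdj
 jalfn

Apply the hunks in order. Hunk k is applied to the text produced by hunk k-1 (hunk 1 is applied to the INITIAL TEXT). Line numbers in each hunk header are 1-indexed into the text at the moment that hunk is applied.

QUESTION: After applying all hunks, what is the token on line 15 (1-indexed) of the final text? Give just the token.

Hunk 1: at line 8 remove [whpcu] add [qsy,jnil,jalfn] -> 16 lines: afml yjao lkn bgl wbox hhhup dsu bdi qsy jnil jalfn tkp bfxib ituae jzx zujsw
Hunk 2: at line 11 remove [tkp,bfxib,ituae] add [twp,rdi,ptkjr] -> 16 lines: afml yjao lkn bgl wbox hhhup dsu bdi qsy jnil jalfn twp rdi ptkjr jzx zujsw
Hunk 3: at line 2 remove [bgl] add [inq,aumx,adh] -> 18 lines: afml yjao lkn inq aumx adh wbox hhhup dsu bdi qsy jnil jalfn twp rdi ptkjr jzx zujsw
Hunk 4: at line 3 remove [aumx] add [qvmvk] -> 18 lines: afml yjao lkn inq qvmvk adh wbox hhhup dsu bdi qsy jnil jalfn twp rdi ptkjr jzx zujsw
Hunk 5: at line 10 remove [qsy,jnil] add [payuc,pdj] -> 18 lines: afml yjao lkn inq qvmvk adh wbox hhhup dsu bdi payuc pdj jalfn twp rdi ptkjr jzx zujsw
Final line 15: rdi

Answer: rdi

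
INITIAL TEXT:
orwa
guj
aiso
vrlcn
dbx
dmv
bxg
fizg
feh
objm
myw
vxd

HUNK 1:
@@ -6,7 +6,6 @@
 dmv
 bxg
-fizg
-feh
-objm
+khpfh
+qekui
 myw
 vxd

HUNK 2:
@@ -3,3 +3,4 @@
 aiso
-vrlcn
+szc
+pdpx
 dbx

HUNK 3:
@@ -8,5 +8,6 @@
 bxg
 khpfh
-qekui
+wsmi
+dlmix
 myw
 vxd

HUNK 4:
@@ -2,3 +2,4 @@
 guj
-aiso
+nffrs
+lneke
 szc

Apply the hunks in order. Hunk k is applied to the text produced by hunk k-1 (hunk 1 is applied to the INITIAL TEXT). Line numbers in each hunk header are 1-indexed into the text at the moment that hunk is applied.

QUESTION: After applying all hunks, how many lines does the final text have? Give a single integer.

Answer: 14

Derivation:
Hunk 1: at line 6 remove [fizg,feh,objm] add [khpfh,qekui] -> 11 lines: orwa guj aiso vrlcn dbx dmv bxg khpfh qekui myw vxd
Hunk 2: at line 3 remove [vrlcn] add [szc,pdpx] -> 12 lines: orwa guj aiso szc pdpx dbx dmv bxg khpfh qekui myw vxd
Hunk 3: at line 8 remove [qekui] add [wsmi,dlmix] -> 13 lines: orwa guj aiso szc pdpx dbx dmv bxg khpfh wsmi dlmix myw vxd
Hunk 4: at line 2 remove [aiso] add [nffrs,lneke] -> 14 lines: orwa guj nffrs lneke szc pdpx dbx dmv bxg khpfh wsmi dlmix myw vxd
Final line count: 14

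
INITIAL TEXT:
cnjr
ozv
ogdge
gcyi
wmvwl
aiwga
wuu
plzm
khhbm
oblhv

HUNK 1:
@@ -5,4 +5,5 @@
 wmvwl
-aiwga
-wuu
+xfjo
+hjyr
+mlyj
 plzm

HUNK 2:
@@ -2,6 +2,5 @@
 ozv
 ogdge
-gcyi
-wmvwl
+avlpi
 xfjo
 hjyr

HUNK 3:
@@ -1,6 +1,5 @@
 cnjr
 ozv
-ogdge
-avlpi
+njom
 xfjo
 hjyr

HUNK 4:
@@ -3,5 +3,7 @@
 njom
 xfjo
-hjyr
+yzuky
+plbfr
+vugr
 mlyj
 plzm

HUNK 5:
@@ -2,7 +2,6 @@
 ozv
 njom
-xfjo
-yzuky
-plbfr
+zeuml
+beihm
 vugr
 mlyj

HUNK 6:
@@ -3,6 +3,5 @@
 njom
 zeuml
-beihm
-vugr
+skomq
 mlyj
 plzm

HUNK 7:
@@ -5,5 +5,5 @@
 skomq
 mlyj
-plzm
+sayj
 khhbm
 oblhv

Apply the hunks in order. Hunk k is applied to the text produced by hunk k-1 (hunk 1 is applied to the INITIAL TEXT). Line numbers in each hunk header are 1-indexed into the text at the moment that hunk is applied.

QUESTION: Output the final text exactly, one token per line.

Answer: cnjr
ozv
njom
zeuml
skomq
mlyj
sayj
khhbm
oblhv

Derivation:
Hunk 1: at line 5 remove [aiwga,wuu] add [xfjo,hjyr,mlyj] -> 11 lines: cnjr ozv ogdge gcyi wmvwl xfjo hjyr mlyj plzm khhbm oblhv
Hunk 2: at line 2 remove [gcyi,wmvwl] add [avlpi] -> 10 lines: cnjr ozv ogdge avlpi xfjo hjyr mlyj plzm khhbm oblhv
Hunk 3: at line 1 remove [ogdge,avlpi] add [njom] -> 9 lines: cnjr ozv njom xfjo hjyr mlyj plzm khhbm oblhv
Hunk 4: at line 3 remove [hjyr] add [yzuky,plbfr,vugr] -> 11 lines: cnjr ozv njom xfjo yzuky plbfr vugr mlyj plzm khhbm oblhv
Hunk 5: at line 2 remove [xfjo,yzuky,plbfr] add [zeuml,beihm] -> 10 lines: cnjr ozv njom zeuml beihm vugr mlyj plzm khhbm oblhv
Hunk 6: at line 3 remove [beihm,vugr] add [skomq] -> 9 lines: cnjr ozv njom zeuml skomq mlyj plzm khhbm oblhv
Hunk 7: at line 5 remove [plzm] add [sayj] -> 9 lines: cnjr ozv njom zeuml skomq mlyj sayj khhbm oblhv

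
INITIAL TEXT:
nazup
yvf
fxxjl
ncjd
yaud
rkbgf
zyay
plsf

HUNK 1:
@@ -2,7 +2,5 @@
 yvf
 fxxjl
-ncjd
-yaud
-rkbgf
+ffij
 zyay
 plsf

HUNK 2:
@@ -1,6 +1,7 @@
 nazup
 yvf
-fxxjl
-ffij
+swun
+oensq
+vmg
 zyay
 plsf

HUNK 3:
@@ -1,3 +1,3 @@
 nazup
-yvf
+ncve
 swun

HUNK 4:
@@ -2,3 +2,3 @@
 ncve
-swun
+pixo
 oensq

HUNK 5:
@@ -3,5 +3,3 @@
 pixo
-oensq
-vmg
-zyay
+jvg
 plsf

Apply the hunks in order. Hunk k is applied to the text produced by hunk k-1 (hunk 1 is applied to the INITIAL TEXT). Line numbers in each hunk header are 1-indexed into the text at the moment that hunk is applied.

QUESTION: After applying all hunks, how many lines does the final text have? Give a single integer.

Answer: 5

Derivation:
Hunk 1: at line 2 remove [ncjd,yaud,rkbgf] add [ffij] -> 6 lines: nazup yvf fxxjl ffij zyay plsf
Hunk 2: at line 1 remove [fxxjl,ffij] add [swun,oensq,vmg] -> 7 lines: nazup yvf swun oensq vmg zyay plsf
Hunk 3: at line 1 remove [yvf] add [ncve] -> 7 lines: nazup ncve swun oensq vmg zyay plsf
Hunk 4: at line 2 remove [swun] add [pixo] -> 7 lines: nazup ncve pixo oensq vmg zyay plsf
Hunk 5: at line 3 remove [oensq,vmg,zyay] add [jvg] -> 5 lines: nazup ncve pixo jvg plsf
Final line count: 5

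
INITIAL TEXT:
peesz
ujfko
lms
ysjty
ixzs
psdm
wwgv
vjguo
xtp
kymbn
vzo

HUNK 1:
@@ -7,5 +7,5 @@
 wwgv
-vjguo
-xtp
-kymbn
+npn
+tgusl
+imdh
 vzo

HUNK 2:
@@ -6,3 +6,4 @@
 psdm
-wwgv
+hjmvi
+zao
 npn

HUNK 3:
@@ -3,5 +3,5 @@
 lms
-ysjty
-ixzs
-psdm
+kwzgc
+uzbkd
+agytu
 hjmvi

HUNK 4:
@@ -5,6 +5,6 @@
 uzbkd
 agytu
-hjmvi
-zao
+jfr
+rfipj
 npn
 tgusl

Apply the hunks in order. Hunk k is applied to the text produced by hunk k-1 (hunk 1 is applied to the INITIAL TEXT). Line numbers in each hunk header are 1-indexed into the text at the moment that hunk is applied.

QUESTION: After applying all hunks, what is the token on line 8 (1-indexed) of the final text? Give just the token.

Answer: rfipj

Derivation:
Hunk 1: at line 7 remove [vjguo,xtp,kymbn] add [npn,tgusl,imdh] -> 11 lines: peesz ujfko lms ysjty ixzs psdm wwgv npn tgusl imdh vzo
Hunk 2: at line 6 remove [wwgv] add [hjmvi,zao] -> 12 lines: peesz ujfko lms ysjty ixzs psdm hjmvi zao npn tgusl imdh vzo
Hunk 3: at line 3 remove [ysjty,ixzs,psdm] add [kwzgc,uzbkd,agytu] -> 12 lines: peesz ujfko lms kwzgc uzbkd agytu hjmvi zao npn tgusl imdh vzo
Hunk 4: at line 5 remove [hjmvi,zao] add [jfr,rfipj] -> 12 lines: peesz ujfko lms kwzgc uzbkd agytu jfr rfipj npn tgusl imdh vzo
Final line 8: rfipj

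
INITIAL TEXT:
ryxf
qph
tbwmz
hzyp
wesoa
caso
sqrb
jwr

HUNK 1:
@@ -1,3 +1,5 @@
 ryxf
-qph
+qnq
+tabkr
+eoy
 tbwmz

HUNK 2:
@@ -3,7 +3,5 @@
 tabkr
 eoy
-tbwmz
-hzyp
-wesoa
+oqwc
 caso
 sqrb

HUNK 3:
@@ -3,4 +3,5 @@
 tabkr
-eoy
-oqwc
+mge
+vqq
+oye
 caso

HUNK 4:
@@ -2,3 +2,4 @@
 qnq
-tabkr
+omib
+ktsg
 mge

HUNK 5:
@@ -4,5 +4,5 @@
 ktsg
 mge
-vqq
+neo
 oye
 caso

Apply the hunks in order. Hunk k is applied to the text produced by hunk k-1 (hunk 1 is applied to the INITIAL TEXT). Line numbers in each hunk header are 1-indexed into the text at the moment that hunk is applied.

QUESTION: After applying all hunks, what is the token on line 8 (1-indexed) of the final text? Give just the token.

Answer: caso

Derivation:
Hunk 1: at line 1 remove [qph] add [qnq,tabkr,eoy] -> 10 lines: ryxf qnq tabkr eoy tbwmz hzyp wesoa caso sqrb jwr
Hunk 2: at line 3 remove [tbwmz,hzyp,wesoa] add [oqwc] -> 8 lines: ryxf qnq tabkr eoy oqwc caso sqrb jwr
Hunk 3: at line 3 remove [eoy,oqwc] add [mge,vqq,oye] -> 9 lines: ryxf qnq tabkr mge vqq oye caso sqrb jwr
Hunk 4: at line 2 remove [tabkr] add [omib,ktsg] -> 10 lines: ryxf qnq omib ktsg mge vqq oye caso sqrb jwr
Hunk 5: at line 4 remove [vqq] add [neo] -> 10 lines: ryxf qnq omib ktsg mge neo oye caso sqrb jwr
Final line 8: caso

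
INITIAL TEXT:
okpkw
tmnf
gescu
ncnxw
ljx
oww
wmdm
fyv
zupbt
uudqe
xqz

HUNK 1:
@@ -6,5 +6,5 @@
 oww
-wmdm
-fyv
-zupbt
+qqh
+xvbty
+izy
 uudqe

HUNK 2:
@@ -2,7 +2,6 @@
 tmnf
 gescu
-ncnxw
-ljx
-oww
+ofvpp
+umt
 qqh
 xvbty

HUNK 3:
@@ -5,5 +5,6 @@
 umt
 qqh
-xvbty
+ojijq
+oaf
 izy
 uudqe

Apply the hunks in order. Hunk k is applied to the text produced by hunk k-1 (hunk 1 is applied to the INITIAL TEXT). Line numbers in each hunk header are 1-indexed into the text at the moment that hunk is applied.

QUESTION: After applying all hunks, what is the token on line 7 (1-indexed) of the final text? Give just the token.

Hunk 1: at line 6 remove [wmdm,fyv,zupbt] add [qqh,xvbty,izy] -> 11 lines: okpkw tmnf gescu ncnxw ljx oww qqh xvbty izy uudqe xqz
Hunk 2: at line 2 remove [ncnxw,ljx,oww] add [ofvpp,umt] -> 10 lines: okpkw tmnf gescu ofvpp umt qqh xvbty izy uudqe xqz
Hunk 3: at line 5 remove [xvbty] add [ojijq,oaf] -> 11 lines: okpkw tmnf gescu ofvpp umt qqh ojijq oaf izy uudqe xqz
Final line 7: ojijq

Answer: ojijq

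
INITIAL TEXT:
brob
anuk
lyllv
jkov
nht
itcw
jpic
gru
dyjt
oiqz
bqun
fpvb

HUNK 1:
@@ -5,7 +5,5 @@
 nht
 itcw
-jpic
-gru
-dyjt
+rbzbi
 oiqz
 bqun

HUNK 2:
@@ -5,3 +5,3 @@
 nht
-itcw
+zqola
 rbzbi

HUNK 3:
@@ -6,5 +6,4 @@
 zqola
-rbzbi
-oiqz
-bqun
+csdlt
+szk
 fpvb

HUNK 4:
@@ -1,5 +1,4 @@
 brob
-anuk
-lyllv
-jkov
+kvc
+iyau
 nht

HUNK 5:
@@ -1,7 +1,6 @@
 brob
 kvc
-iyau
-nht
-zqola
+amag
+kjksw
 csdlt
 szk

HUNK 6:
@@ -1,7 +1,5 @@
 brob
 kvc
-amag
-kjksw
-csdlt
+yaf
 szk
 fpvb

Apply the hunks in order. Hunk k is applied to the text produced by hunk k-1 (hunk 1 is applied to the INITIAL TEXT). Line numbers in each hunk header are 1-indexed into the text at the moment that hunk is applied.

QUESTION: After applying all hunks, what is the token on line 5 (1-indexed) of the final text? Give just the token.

Answer: fpvb

Derivation:
Hunk 1: at line 5 remove [jpic,gru,dyjt] add [rbzbi] -> 10 lines: brob anuk lyllv jkov nht itcw rbzbi oiqz bqun fpvb
Hunk 2: at line 5 remove [itcw] add [zqola] -> 10 lines: brob anuk lyllv jkov nht zqola rbzbi oiqz bqun fpvb
Hunk 3: at line 6 remove [rbzbi,oiqz,bqun] add [csdlt,szk] -> 9 lines: brob anuk lyllv jkov nht zqola csdlt szk fpvb
Hunk 4: at line 1 remove [anuk,lyllv,jkov] add [kvc,iyau] -> 8 lines: brob kvc iyau nht zqola csdlt szk fpvb
Hunk 5: at line 1 remove [iyau,nht,zqola] add [amag,kjksw] -> 7 lines: brob kvc amag kjksw csdlt szk fpvb
Hunk 6: at line 1 remove [amag,kjksw,csdlt] add [yaf] -> 5 lines: brob kvc yaf szk fpvb
Final line 5: fpvb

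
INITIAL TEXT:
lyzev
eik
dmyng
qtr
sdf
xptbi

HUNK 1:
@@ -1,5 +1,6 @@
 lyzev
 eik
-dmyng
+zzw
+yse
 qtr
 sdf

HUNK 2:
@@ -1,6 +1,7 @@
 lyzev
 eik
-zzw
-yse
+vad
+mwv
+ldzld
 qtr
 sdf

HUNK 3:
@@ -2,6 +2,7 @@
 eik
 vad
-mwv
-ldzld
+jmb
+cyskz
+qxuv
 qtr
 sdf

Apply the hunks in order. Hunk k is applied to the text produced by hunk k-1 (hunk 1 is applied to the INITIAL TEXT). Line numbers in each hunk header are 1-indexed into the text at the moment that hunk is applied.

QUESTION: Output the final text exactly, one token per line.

Hunk 1: at line 1 remove [dmyng] add [zzw,yse] -> 7 lines: lyzev eik zzw yse qtr sdf xptbi
Hunk 2: at line 1 remove [zzw,yse] add [vad,mwv,ldzld] -> 8 lines: lyzev eik vad mwv ldzld qtr sdf xptbi
Hunk 3: at line 2 remove [mwv,ldzld] add [jmb,cyskz,qxuv] -> 9 lines: lyzev eik vad jmb cyskz qxuv qtr sdf xptbi

Answer: lyzev
eik
vad
jmb
cyskz
qxuv
qtr
sdf
xptbi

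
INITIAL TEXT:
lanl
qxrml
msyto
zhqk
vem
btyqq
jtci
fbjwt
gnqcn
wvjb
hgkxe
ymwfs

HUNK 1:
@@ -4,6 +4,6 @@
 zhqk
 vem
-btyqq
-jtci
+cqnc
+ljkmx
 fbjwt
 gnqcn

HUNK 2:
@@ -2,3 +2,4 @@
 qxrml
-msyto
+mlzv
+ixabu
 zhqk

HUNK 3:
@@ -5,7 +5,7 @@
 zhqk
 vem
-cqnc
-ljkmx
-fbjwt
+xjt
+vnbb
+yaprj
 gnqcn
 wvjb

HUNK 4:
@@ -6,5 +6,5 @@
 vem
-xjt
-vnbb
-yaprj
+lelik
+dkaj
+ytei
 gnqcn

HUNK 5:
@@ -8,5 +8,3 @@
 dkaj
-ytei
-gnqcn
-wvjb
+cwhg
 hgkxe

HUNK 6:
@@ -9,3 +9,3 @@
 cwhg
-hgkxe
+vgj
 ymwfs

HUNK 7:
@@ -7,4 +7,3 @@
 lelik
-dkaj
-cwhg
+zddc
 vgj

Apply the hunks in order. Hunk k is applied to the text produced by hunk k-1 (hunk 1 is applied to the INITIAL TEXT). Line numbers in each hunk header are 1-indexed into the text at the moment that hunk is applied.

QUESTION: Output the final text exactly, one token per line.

Answer: lanl
qxrml
mlzv
ixabu
zhqk
vem
lelik
zddc
vgj
ymwfs

Derivation:
Hunk 1: at line 4 remove [btyqq,jtci] add [cqnc,ljkmx] -> 12 lines: lanl qxrml msyto zhqk vem cqnc ljkmx fbjwt gnqcn wvjb hgkxe ymwfs
Hunk 2: at line 2 remove [msyto] add [mlzv,ixabu] -> 13 lines: lanl qxrml mlzv ixabu zhqk vem cqnc ljkmx fbjwt gnqcn wvjb hgkxe ymwfs
Hunk 3: at line 5 remove [cqnc,ljkmx,fbjwt] add [xjt,vnbb,yaprj] -> 13 lines: lanl qxrml mlzv ixabu zhqk vem xjt vnbb yaprj gnqcn wvjb hgkxe ymwfs
Hunk 4: at line 6 remove [xjt,vnbb,yaprj] add [lelik,dkaj,ytei] -> 13 lines: lanl qxrml mlzv ixabu zhqk vem lelik dkaj ytei gnqcn wvjb hgkxe ymwfs
Hunk 5: at line 8 remove [ytei,gnqcn,wvjb] add [cwhg] -> 11 lines: lanl qxrml mlzv ixabu zhqk vem lelik dkaj cwhg hgkxe ymwfs
Hunk 6: at line 9 remove [hgkxe] add [vgj] -> 11 lines: lanl qxrml mlzv ixabu zhqk vem lelik dkaj cwhg vgj ymwfs
Hunk 7: at line 7 remove [dkaj,cwhg] add [zddc] -> 10 lines: lanl qxrml mlzv ixabu zhqk vem lelik zddc vgj ymwfs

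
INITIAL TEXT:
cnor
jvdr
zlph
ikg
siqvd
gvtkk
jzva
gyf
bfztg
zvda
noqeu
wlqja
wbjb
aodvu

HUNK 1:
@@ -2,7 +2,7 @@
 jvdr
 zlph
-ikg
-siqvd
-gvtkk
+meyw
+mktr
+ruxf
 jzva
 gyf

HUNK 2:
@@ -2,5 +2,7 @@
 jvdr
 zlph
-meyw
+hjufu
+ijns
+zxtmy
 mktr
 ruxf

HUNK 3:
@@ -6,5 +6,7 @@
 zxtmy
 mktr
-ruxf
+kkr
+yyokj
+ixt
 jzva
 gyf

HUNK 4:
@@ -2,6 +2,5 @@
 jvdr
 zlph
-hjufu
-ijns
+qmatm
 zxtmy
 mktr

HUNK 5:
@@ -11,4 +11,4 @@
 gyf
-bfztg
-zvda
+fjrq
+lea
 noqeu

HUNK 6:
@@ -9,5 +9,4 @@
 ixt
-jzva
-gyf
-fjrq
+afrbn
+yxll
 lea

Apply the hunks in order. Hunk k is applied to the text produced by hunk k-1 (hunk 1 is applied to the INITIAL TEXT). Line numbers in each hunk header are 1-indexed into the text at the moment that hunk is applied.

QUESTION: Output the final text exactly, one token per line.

Answer: cnor
jvdr
zlph
qmatm
zxtmy
mktr
kkr
yyokj
ixt
afrbn
yxll
lea
noqeu
wlqja
wbjb
aodvu

Derivation:
Hunk 1: at line 2 remove [ikg,siqvd,gvtkk] add [meyw,mktr,ruxf] -> 14 lines: cnor jvdr zlph meyw mktr ruxf jzva gyf bfztg zvda noqeu wlqja wbjb aodvu
Hunk 2: at line 2 remove [meyw] add [hjufu,ijns,zxtmy] -> 16 lines: cnor jvdr zlph hjufu ijns zxtmy mktr ruxf jzva gyf bfztg zvda noqeu wlqja wbjb aodvu
Hunk 3: at line 6 remove [ruxf] add [kkr,yyokj,ixt] -> 18 lines: cnor jvdr zlph hjufu ijns zxtmy mktr kkr yyokj ixt jzva gyf bfztg zvda noqeu wlqja wbjb aodvu
Hunk 4: at line 2 remove [hjufu,ijns] add [qmatm] -> 17 lines: cnor jvdr zlph qmatm zxtmy mktr kkr yyokj ixt jzva gyf bfztg zvda noqeu wlqja wbjb aodvu
Hunk 5: at line 11 remove [bfztg,zvda] add [fjrq,lea] -> 17 lines: cnor jvdr zlph qmatm zxtmy mktr kkr yyokj ixt jzva gyf fjrq lea noqeu wlqja wbjb aodvu
Hunk 6: at line 9 remove [jzva,gyf,fjrq] add [afrbn,yxll] -> 16 lines: cnor jvdr zlph qmatm zxtmy mktr kkr yyokj ixt afrbn yxll lea noqeu wlqja wbjb aodvu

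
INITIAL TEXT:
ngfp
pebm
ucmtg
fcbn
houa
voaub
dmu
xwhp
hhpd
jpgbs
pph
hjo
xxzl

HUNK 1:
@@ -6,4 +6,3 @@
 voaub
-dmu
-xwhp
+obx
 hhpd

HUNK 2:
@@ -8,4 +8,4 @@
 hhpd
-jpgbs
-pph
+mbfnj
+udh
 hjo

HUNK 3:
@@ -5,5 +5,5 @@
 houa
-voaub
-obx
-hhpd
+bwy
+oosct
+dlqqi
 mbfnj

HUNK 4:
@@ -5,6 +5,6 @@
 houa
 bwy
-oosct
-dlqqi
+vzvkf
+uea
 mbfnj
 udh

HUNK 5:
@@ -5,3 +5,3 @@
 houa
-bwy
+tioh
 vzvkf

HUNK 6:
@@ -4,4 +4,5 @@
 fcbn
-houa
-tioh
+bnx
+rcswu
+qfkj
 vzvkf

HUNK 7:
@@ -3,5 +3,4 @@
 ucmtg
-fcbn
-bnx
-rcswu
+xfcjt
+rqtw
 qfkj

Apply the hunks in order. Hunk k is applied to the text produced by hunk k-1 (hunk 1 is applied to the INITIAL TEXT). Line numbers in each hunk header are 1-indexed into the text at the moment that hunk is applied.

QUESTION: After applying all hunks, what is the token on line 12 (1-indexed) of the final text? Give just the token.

Hunk 1: at line 6 remove [dmu,xwhp] add [obx] -> 12 lines: ngfp pebm ucmtg fcbn houa voaub obx hhpd jpgbs pph hjo xxzl
Hunk 2: at line 8 remove [jpgbs,pph] add [mbfnj,udh] -> 12 lines: ngfp pebm ucmtg fcbn houa voaub obx hhpd mbfnj udh hjo xxzl
Hunk 3: at line 5 remove [voaub,obx,hhpd] add [bwy,oosct,dlqqi] -> 12 lines: ngfp pebm ucmtg fcbn houa bwy oosct dlqqi mbfnj udh hjo xxzl
Hunk 4: at line 5 remove [oosct,dlqqi] add [vzvkf,uea] -> 12 lines: ngfp pebm ucmtg fcbn houa bwy vzvkf uea mbfnj udh hjo xxzl
Hunk 5: at line 5 remove [bwy] add [tioh] -> 12 lines: ngfp pebm ucmtg fcbn houa tioh vzvkf uea mbfnj udh hjo xxzl
Hunk 6: at line 4 remove [houa,tioh] add [bnx,rcswu,qfkj] -> 13 lines: ngfp pebm ucmtg fcbn bnx rcswu qfkj vzvkf uea mbfnj udh hjo xxzl
Hunk 7: at line 3 remove [fcbn,bnx,rcswu] add [xfcjt,rqtw] -> 12 lines: ngfp pebm ucmtg xfcjt rqtw qfkj vzvkf uea mbfnj udh hjo xxzl
Final line 12: xxzl

Answer: xxzl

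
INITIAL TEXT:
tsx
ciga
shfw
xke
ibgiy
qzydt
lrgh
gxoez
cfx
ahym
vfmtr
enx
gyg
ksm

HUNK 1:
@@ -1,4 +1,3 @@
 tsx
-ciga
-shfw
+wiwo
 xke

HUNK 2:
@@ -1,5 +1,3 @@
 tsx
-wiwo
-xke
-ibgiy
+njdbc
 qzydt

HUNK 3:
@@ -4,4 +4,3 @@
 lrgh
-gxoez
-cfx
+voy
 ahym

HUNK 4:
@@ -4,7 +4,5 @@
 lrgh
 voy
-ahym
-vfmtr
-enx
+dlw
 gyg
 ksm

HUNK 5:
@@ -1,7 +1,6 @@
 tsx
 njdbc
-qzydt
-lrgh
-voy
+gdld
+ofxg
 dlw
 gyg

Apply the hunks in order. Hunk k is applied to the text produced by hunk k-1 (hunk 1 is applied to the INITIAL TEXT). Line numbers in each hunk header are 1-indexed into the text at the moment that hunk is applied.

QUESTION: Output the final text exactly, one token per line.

Answer: tsx
njdbc
gdld
ofxg
dlw
gyg
ksm

Derivation:
Hunk 1: at line 1 remove [ciga,shfw] add [wiwo] -> 13 lines: tsx wiwo xke ibgiy qzydt lrgh gxoez cfx ahym vfmtr enx gyg ksm
Hunk 2: at line 1 remove [wiwo,xke,ibgiy] add [njdbc] -> 11 lines: tsx njdbc qzydt lrgh gxoez cfx ahym vfmtr enx gyg ksm
Hunk 3: at line 4 remove [gxoez,cfx] add [voy] -> 10 lines: tsx njdbc qzydt lrgh voy ahym vfmtr enx gyg ksm
Hunk 4: at line 4 remove [ahym,vfmtr,enx] add [dlw] -> 8 lines: tsx njdbc qzydt lrgh voy dlw gyg ksm
Hunk 5: at line 1 remove [qzydt,lrgh,voy] add [gdld,ofxg] -> 7 lines: tsx njdbc gdld ofxg dlw gyg ksm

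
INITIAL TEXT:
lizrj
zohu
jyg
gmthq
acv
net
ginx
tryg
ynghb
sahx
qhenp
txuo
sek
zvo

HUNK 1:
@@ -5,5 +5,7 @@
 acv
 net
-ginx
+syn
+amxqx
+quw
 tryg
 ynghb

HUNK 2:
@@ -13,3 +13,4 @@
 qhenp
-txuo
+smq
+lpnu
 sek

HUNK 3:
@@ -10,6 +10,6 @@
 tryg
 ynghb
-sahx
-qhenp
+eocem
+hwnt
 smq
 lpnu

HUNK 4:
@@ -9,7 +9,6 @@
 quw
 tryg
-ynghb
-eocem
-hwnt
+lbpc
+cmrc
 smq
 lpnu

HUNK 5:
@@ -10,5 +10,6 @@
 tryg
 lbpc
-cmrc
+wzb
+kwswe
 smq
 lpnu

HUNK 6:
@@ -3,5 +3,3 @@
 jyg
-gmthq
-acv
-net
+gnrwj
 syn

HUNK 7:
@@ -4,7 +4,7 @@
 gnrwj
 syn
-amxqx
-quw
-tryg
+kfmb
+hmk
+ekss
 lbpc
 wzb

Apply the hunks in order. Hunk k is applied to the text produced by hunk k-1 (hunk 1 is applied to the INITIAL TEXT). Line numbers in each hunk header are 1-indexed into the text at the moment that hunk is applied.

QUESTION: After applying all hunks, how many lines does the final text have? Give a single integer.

Hunk 1: at line 5 remove [ginx] add [syn,amxqx,quw] -> 16 lines: lizrj zohu jyg gmthq acv net syn amxqx quw tryg ynghb sahx qhenp txuo sek zvo
Hunk 2: at line 13 remove [txuo] add [smq,lpnu] -> 17 lines: lizrj zohu jyg gmthq acv net syn amxqx quw tryg ynghb sahx qhenp smq lpnu sek zvo
Hunk 3: at line 10 remove [sahx,qhenp] add [eocem,hwnt] -> 17 lines: lizrj zohu jyg gmthq acv net syn amxqx quw tryg ynghb eocem hwnt smq lpnu sek zvo
Hunk 4: at line 9 remove [ynghb,eocem,hwnt] add [lbpc,cmrc] -> 16 lines: lizrj zohu jyg gmthq acv net syn amxqx quw tryg lbpc cmrc smq lpnu sek zvo
Hunk 5: at line 10 remove [cmrc] add [wzb,kwswe] -> 17 lines: lizrj zohu jyg gmthq acv net syn amxqx quw tryg lbpc wzb kwswe smq lpnu sek zvo
Hunk 6: at line 3 remove [gmthq,acv,net] add [gnrwj] -> 15 lines: lizrj zohu jyg gnrwj syn amxqx quw tryg lbpc wzb kwswe smq lpnu sek zvo
Hunk 7: at line 4 remove [amxqx,quw,tryg] add [kfmb,hmk,ekss] -> 15 lines: lizrj zohu jyg gnrwj syn kfmb hmk ekss lbpc wzb kwswe smq lpnu sek zvo
Final line count: 15

Answer: 15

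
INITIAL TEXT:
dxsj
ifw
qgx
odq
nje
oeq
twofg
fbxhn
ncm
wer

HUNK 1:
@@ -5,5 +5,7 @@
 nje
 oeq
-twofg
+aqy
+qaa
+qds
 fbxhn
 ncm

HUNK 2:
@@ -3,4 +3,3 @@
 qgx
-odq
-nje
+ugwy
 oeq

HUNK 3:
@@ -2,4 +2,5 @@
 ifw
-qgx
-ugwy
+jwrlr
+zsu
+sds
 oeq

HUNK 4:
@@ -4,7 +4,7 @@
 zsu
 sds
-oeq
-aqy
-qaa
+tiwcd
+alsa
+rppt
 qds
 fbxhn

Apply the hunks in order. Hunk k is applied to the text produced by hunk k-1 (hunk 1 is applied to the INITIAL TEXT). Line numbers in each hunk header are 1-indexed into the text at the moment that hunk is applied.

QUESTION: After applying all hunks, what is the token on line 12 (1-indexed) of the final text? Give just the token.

Answer: wer

Derivation:
Hunk 1: at line 5 remove [twofg] add [aqy,qaa,qds] -> 12 lines: dxsj ifw qgx odq nje oeq aqy qaa qds fbxhn ncm wer
Hunk 2: at line 3 remove [odq,nje] add [ugwy] -> 11 lines: dxsj ifw qgx ugwy oeq aqy qaa qds fbxhn ncm wer
Hunk 3: at line 2 remove [qgx,ugwy] add [jwrlr,zsu,sds] -> 12 lines: dxsj ifw jwrlr zsu sds oeq aqy qaa qds fbxhn ncm wer
Hunk 4: at line 4 remove [oeq,aqy,qaa] add [tiwcd,alsa,rppt] -> 12 lines: dxsj ifw jwrlr zsu sds tiwcd alsa rppt qds fbxhn ncm wer
Final line 12: wer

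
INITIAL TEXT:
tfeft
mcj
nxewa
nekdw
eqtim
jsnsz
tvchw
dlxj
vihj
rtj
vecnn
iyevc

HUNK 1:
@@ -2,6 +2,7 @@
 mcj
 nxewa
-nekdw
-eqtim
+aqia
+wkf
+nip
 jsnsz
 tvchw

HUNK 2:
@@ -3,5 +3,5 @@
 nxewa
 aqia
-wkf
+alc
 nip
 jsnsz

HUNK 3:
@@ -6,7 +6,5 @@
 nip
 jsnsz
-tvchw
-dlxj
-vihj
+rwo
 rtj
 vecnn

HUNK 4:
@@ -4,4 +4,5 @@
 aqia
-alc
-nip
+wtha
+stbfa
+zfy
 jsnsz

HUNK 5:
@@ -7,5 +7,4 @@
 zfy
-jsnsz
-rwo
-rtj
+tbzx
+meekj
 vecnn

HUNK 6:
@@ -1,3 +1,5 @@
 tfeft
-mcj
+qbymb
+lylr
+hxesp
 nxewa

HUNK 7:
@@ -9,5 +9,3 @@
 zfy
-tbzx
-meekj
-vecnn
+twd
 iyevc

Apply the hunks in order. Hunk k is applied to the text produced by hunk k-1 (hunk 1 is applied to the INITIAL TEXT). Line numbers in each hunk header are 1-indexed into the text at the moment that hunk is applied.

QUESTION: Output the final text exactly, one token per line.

Answer: tfeft
qbymb
lylr
hxesp
nxewa
aqia
wtha
stbfa
zfy
twd
iyevc

Derivation:
Hunk 1: at line 2 remove [nekdw,eqtim] add [aqia,wkf,nip] -> 13 lines: tfeft mcj nxewa aqia wkf nip jsnsz tvchw dlxj vihj rtj vecnn iyevc
Hunk 2: at line 3 remove [wkf] add [alc] -> 13 lines: tfeft mcj nxewa aqia alc nip jsnsz tvchw dlxj vihj rtj vecnn iyevc
Hunk 3: at line 6 remove [tvchw,dlxj,vihj] add [rwo] -> 11 lines: tfeft mcj nxewa aqia alc nip jsnsz rwo rtj vecnn iyevc
Hunk 4: at line 4 remove [alc,nip] add [wtha,stbfa,zfy] -> 12 lines: tfeft mcj nxewa aqia wtha stbfa zfy jsnsz rwo rtj vecnn iyevc
Hunk 5: at line 7 remove [jsnsz,rwo,rtj] add [tbzx,meekj] -> 11 lines: tfeft mcj nxewa aqia wtha stbfa zfy tbzx meekj vecnn iyevc
Hunk 6: at line 1 remove [mcj] add [qbymb,lylr,hxesp] -> 13 lines: tfeft qbymb lylr hxesp nxewa aqia wtha stbfa zfy tbzx meekj vecnn iyevc
Hunk 7: at line 9 remove [tbzx,meekj,vecnn] add [twd] -> 11 lines: tfeft qbymb lylr hxesp nxewa aqia wtha stbfa zfy twd iyevc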